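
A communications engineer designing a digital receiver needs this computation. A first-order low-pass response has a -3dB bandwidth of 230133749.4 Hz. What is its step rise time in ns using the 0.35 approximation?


Rise time from bandwidth relationship:
tr = 0.35 / BW
   = 0.35 / 230133749.4
   = 1.520854724e-09 s
   = 1.5209 ns

1.5209 ns


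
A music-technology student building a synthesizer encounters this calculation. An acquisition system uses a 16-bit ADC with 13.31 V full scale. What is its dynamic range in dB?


Dynamic range from full-scale to LSB:
V_min = V_max / 2^bits = 13.31 / 2^16
DR = 20 * log10(V_max / V_min)
   = 20 * log10(2^16)
   = 20 * 16 * log10(2)
   = 96.33 dB

96.33 dB


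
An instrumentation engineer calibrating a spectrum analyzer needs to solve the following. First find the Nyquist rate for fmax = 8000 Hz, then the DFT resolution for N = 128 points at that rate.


Step 1 — Nyquist sampling rate:
fs = 2 * fmax = 2 * 8000 = 16000 Hz

Step 2 — DFT bin spacing:
df = fs / N = 16000 / 128 = 125.0 Hz

125.0 Hz


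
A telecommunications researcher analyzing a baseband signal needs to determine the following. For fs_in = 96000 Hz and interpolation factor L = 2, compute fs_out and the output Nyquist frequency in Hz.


Step 1 — output sample rate after interpolation by L:
fs_out = L * fs_in = 2 * 96000 = 192000 Hz

Step 2 — Nyquist frequency of the output stream:
f_Nyq = fs_out / 2 = 192000 / 2 = 96000.0 Hz

fs_out = 192000 Hz; f_Nyquist = 96000.0 Hz


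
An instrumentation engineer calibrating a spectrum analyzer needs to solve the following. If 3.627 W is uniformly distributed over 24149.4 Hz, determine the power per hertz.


Power spectral density:
PSD = P / BW
    = 3.627 / 24149.4
    = 0.00015019 W/Hz

0.00015019 W/Hz


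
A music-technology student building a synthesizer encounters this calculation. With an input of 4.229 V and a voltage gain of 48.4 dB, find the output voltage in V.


Output voltage from dB gain:
V_out = V_in * 10^(gain_dB / 20)
      = 4.229 * 10^(48.4 / 20)
      = 4.229 * 263.026799
      = 1112.3403 V

1112.3403 V


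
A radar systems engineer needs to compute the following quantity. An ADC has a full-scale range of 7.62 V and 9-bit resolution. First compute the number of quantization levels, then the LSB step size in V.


Step 1 — number of quantization levels:
L = 2^N = 2^9 = 512

Step 2 — LSB step size:
delta = Vfs / L
      = 7.62 / 512
      = 0.01488281 V

Levels = 512; step size = 0.01488281 V


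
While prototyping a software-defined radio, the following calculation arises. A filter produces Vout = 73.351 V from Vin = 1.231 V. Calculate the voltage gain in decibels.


Voltage gain in dB:
G = 20 * log10(Vout / Vin)
  = 20 * log10(73.351 / 1.231)
  = 20 * log10(59.586515)
  = 20 * 1.775148
  = 35.5 dB

35.5 dB


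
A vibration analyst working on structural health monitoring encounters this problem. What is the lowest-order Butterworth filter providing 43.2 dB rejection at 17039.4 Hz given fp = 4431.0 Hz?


Butterworth filter order formula:
n = log10(10^(A/10) - 1) / (2 * log10(f_stop/f_pass))
10^(43.2/10) - 1 = 20891.9613
f_stop/f_pass = 17039.4 / 4431.0 = 3.8455
n = 3.6926 -> ceil = 4

4


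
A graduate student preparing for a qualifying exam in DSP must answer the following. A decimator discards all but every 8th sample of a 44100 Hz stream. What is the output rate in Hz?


Decimation reduces the sample rate:
fs_out = fs_in / M
       = 44100 / 8
       = 5512.5 Hz

5512.5 Hz


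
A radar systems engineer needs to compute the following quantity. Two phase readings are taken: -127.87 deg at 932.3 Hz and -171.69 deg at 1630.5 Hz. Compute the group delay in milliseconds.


Group delay from phase difference:
tau = -d(phi)/d(omega)
d(phi) = -43.82 deg = -0.764803 rad
d(omega) = 2*pi*(1630.5 - 932.3) = 4386.92 rad/s
tau = -(-0.764803) / 4386.92
    = 0.1743 ms

0.1743 ms


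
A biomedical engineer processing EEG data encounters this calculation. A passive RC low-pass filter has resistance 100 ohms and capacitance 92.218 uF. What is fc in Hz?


Cutoff frequency of a first-order RC filter:
fc = 1 / (2 * pi * R * C)
C = 92.218 uF = 9.2218e-05 F
fc = 1 / (2 * pi * 100 * 9.2218e-05)
   = 1 / 0.057942278265749
   = 17.258555 Hz

17.258555 Hz


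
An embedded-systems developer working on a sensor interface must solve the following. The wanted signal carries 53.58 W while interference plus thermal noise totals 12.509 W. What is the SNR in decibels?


SNR in decibels:
SNR = 10 * log10(Ps / Pn)
    = 10 * log10(53.58 / 12.509)
    = 10 * log10(4.2833)
    = 10 * 0.6318
    = 6.32 dB

6.32 dB


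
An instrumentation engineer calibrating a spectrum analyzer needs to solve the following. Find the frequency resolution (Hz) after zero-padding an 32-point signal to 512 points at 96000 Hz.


Frequency resolution after zero-padding:
N_padded = 32 * 16 = 512
df = fs / N_padded
   = 96000 / 512
   = 187.5 Hz

187.5 Hz


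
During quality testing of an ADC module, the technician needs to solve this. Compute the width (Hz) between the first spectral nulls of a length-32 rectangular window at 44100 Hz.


Main lobe width for a rectangular window:
Width = 2 * fs / N
      = 2 * 44100 / 32
      = 88200 / 32
      = 2756.25 Hz

2756.25 Hz


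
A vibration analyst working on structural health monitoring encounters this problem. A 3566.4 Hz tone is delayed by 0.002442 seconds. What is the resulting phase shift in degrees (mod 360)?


Phase shift from frequency and time delay:
phi = 360 * f * t_delay
    = 360 * 3566.4 * 0.002442
    = 3135.29 degrees
    mod 360 = 255.29 degrees

255.29 degrees


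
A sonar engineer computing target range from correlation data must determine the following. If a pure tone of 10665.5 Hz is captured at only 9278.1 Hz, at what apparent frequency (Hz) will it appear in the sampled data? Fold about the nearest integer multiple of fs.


Compute the nearest integer multiple of fs to the signal:
n = round(10665.5 / 9278.1) = 1
f_alias = |10665.5 - 1 * 9278.1|
        = |10665.5 - 9278.1|
        = 1387.4 Hz

1387.4


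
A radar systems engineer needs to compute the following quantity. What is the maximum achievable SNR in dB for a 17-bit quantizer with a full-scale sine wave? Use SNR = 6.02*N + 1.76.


Theoretical SNR for a full-scale sinusoid:
SNR = 6.02 * N + 1.76
    = 6.02 * 17 + 1.76
    = 102.34 + 1.76
    = 104.1 dB

104.1 dB


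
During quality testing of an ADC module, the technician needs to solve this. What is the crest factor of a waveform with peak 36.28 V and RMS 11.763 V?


Crest factor is the ratio of peak to RMS:
CF = V_peak / V_rms
   = 36.28 / 11.763
   = 3.0842

3.0842


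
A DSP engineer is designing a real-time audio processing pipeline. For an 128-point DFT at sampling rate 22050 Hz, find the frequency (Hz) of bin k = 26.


Frequency of DFT bin k:
f_k = k * fs / N
    = 26 * 22050 / 128
    = 573300 / 128
    = 4478.906 Hz

4478.906 Hz


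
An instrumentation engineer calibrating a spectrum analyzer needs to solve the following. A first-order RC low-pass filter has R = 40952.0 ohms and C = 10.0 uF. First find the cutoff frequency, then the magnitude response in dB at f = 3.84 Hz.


Step 1 — cutoff frequency:
fc = 1 / (2*pi*R*C)
C = 10.0 uF = 1e-05 F
fc = 1 / (2*pi*40952.0*1e-05)
   = 0.388638 Hz

Step 2 — magnitude at f = 3.84 Hz:
|H(f)| = 1 / sqrt(1 + (f/fc)^2)
f/fc = 3.84 / 0.388638 = 9.88066
|H| = 1 / sqrt(1 + 97.627442) = 0.1006934
|H|_dB = 20*log10(0.1006934) = -19.94 dB

fc = 0.388638 Hz; |H(3.84 Hz)| = -19.94 dB


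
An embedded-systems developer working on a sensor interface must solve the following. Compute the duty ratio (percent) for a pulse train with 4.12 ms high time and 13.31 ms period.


Duty cycle as a percentage:
DC = (t_on / T) * 100
   = (4.12 / 13.31) * 100
   = 0.309542 * 100
   = 30.95 %

30.95 %


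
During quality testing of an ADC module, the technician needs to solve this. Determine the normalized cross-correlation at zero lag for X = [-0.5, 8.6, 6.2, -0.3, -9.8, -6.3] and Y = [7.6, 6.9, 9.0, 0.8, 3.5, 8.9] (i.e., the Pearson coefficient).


Pearson correlation coefficient (population):
r = cov(X,Y) / (std(X) * std(Y))
Mean X = -0.35, Mean Y = 6.1167
Cov(X,Y) = 5.595833
Std(X) = 6.425665, Std(Y) = 2.999676
r = 0.2903

0.2903


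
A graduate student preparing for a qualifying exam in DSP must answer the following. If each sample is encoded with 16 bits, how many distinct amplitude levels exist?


Number of quantization levels = 2^N
= 2^16
= 65536

65536


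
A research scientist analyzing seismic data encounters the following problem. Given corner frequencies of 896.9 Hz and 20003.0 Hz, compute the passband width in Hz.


Bandwidth is the difference of -3dB frequencies:
BW = f_high - f_low
   = 20003.0 - 896.9
   = 19106.1 Hz

19106.1 Hz


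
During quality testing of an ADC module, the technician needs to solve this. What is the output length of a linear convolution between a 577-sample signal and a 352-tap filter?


Linear convolution output length:
L = N + M - 1
  = 577 + 352 - 1
  = 928 samples

928


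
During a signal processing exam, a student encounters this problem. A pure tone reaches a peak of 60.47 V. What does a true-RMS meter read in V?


RMS voltage for a sinusoidal waveform:
V_rms = V_peak / sqrt(2)
      = 60.47 / 1.414214
      = 42.759 V

42.759 V


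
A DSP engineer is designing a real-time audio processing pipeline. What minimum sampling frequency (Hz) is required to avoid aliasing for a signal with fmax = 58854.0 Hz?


The Nyquist rate is twice the maximum frequency component.
fs_min = 2 * fmax
      = 2 * 58854.0
      = 117708.0 Hz

117708.0


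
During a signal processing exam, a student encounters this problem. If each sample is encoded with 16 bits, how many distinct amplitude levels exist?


Number of quantization levels = 2^N
= 2^16
= 65536

65536


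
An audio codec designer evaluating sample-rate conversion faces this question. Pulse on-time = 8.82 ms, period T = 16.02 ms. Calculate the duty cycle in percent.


Duty cycle as a percentage:
DC = (t_on / T) * 100
   = (8.82 / 16.02) * 100
   = 0.550562 * 100
   = 55.06 %

55.06 %


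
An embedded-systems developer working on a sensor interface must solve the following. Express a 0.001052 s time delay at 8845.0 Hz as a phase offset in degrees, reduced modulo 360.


Phase shift from frequency and time delay:
phi = 360 * f * t_delay
    = 360 * 8845.0 * 0.001052
    = 3349.78 degrees
    mod 360 = 109.78 degrees

109.78 degrees


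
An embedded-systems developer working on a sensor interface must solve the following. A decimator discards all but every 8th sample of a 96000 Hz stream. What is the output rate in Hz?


Decimation reduces the sample rate:
fs_out = fs_in / M
       = 96000 / 8
       = 12000.0 Hz

12000.0 Hz


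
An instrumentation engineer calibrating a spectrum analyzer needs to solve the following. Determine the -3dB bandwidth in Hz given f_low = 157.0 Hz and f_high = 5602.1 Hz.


Bandwidth is the difference of -3dB frequencies:
BW = f_high - f_low
   = 5602.1 - 157.0
   = 5445.1 Hz

5445.1 Hz


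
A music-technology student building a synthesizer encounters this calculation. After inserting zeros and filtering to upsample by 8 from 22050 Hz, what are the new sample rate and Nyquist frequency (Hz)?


Step 1 — output sample rate after interpolation by L:
fs_out = L * fs_in = 8 * 22050 = 176400 Hz

Step 2 — Nyquist frequency of the output stream:
f_Nyq = fs_out / 2 = 176400 / 2 = 88200.0 Hz

fs_out = 176400 Hz; f_Nyquist = 88200.0 Hz


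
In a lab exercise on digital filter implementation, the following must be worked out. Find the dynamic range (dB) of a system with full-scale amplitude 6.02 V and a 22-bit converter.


Dynamic range from full-scale to LSB:
V_min = V_max / 2^bits = 6.02 / 2^22
DR = 20 * log10(V_max / V_min)
   = 20 * log10(2^22)
   = 20 * 22 * log10(2)
   = 132.45 dB

132.45 dB


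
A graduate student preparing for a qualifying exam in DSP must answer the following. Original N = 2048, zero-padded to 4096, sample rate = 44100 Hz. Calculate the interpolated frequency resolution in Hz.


Frequency resolution after zero-padding:
N_padded = 2048 * 2 = 4096
df = fs / N_padded
   = 44100 / 4096
   = 10.7666 Hz

10.7666 Hz


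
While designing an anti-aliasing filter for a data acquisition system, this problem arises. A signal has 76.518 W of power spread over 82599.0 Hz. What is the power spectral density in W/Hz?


Power spectral density:
PSD = P / BW
    = 76.518 / 82599.0
    = 0.00092638 W/Hz

0.00092638 W/Hz


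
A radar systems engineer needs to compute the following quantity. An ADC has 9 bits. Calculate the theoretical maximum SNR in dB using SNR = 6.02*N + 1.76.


Theoretical SNR for a full-scale sinusoid:
SNR = 6.02 * N + 1.76
    = 6.02 * 9 + 1.76
    = 54.18 + 1.76
    = 55.94 dB

55.94 dB


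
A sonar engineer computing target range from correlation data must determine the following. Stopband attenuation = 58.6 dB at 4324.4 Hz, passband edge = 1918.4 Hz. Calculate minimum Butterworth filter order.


Butterworth filter order formula:
n = log10(10^(A/10) - 1) / (2 * log10(f_stop/f_pass))
10^(58.6/10) - 1 = 724434.9601
f_stop/f_pass = 4324.4 / 1918.4 = 2.2542
n = 8.3006 -> ceil = 9

9


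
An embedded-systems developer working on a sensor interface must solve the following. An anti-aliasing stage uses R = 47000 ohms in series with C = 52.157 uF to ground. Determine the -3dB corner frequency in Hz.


Cutoff frequency of a first-order RC filter:
fc = 1 / (2 * pi * R * C)
C = 52.157 uF = 5.2157e-05 F
fc = 1 / (2 * pi * 47000 * 5.2157e-05)
   = 1 / 15.402468515129
   = 0.064925 Hz

0.064925 Hz


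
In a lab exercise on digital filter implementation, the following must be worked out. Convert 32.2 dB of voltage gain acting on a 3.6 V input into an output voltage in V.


Output voltage from dB gain:
V_out = V_in * 10^(gain_dB / 20)
      = 3.6 * 10^(32.2 / 20)
      = 3.6 * 40.738028
      = 146.6569 V

146.6569 V


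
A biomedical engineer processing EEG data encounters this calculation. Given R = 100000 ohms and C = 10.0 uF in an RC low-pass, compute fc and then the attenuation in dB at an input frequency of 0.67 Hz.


Step 1 — cutoff frequency:
fc = 1 / (2*pi*R*C)
C = 10.0 uF = 1e-05 F
fc = 1 / (2*pi*100000*1e-05)
   = 0.159155 Hz

Step 2 — magnitude at f = 0.67 Hz:
|H(f)| = 1 / sqrt(1 + (f/fc)^2)
f/fc = 0.67 / 0.159155 = 4.209733
|H| = 1 / sqrt(1 + 17.721852) = 0.2311136
|H|_dB = 20*log10(0.2311136) = -12.72 dB

fc = 0.159155 Hz; |H(0.67 Hz)| = -12.72 dB


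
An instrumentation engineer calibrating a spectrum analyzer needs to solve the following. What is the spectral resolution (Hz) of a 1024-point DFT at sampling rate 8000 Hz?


DFT frequency resolution:
df = fs / N
   = 8000 / 1024
   = 7.8125 Hz

7.8125 Hz


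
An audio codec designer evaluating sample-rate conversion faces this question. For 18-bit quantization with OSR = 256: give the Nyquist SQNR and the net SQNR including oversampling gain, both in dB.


Step 1 — baseline SQNR at Nyquist:
SQNR_base = 6.02*N + 1.76
          = 6.02*18 + 1.76
          = 110.12 dB

Step 2 — oversampling processing gain:
G = 10*log10(OSR) = 10*log10(256) = 24.08 dB

Step 3 — total:
SQNR_total = 110.12 + 24.08 = 134.2 dB

Base SQNR = 110.12 dB; oversampled SQNR = 134.2 dB


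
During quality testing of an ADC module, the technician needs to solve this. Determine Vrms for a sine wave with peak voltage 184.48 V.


RMS voltage for a sinusoidal waveform:
V_rms = V_peak / sqrt(2)
      = 184.48 / 1.414214
      = 130.447 V

130.447 V


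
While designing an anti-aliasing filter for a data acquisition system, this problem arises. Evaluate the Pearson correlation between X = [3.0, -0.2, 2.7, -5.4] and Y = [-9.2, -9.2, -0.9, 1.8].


Pearson correlation coefficient (population):
r = cov(X,Y) / (std(X) * std(Y))
Mean X = 0.025, Mean Y = -4.375
Cov(X,Y) = -9.368125
Std(X) = 3.372221, Std(Y) = 4.918524
r = -0.5648

-0.5648


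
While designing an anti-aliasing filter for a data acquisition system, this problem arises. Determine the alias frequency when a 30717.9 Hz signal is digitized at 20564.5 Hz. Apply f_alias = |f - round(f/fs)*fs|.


Compute the nearest integer multiple of fs to the signal:
n = round(30717.9 / 20564.5) = 1
f_alias = |30717.9 - 1 * 20564.5|
        = |30717.9 - 20564.5|
        = 10153.4 Hz

10153.4


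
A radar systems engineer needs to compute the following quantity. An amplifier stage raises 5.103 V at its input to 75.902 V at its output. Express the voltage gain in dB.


Voltage gain in dB:
G = 20 * log10(Vout / Vin)
  = 20 * log10(75.902 / 5.103)
  = 20 * log10(14.873996)
  = 20 * 1.172428
  = 23.45 dB

23.45 dB


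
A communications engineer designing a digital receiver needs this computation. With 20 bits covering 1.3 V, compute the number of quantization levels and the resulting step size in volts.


Step 1 — number of quantization levels:
L = 2^N = 2^20 = 1048576

Step 2 — LSB step size:
delta = Vfs / L
      = 1.3 / 1048576
      = 1.24e-06 V

Levels = 1048576; step size = 1.24e-06 V


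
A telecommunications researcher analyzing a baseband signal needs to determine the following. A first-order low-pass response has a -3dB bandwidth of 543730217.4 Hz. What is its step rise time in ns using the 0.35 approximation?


Rise time from bandwidth relationship:
tr = 0.35 / BW
   = 0.35 / 543730217.4
   = 6.437015799e-10 s
   = 0.6437 ns

0.6437 ns


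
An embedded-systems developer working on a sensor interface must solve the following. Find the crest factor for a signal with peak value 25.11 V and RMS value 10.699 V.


Crest factor is the ratio of peak to RMS:
CF = V_peak / V_rms
   = 25.11 / 10.699
   = 2.3469

2.3469


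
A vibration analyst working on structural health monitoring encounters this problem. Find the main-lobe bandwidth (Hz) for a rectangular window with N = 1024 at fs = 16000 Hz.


Main lobe width for a rectangular window:
Width = 2 * fs / N
      = 2 * 16000 / 1024
      = 32000 / 1024
      = 31.25 Hz

31.25 Hz


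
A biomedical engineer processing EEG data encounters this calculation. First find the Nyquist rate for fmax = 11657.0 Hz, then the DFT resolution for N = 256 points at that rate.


Step 1 — Nyquist sampling rate:
fs = 2 * fmax = 2 * 11657.0 = 23314.0 Hz

Step 2 — DFT bin spacing:
df = fs / N = 23314.0 / 256 = 91.0703 Hz

91.0703 Hz


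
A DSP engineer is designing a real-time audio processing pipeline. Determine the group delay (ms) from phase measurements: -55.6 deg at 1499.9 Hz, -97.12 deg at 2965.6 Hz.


Group delay from phase difference:
tau = -d(phi)/d(omega)
d(phi) = -41.52 deg = -0.724661 rad
d(omega) = 2*pi*(2965.6 - 1499.9) = 9209.2647 rad/s
tau = -(-0.724661) / 9209.2647
    = 0.0787 ms

0.0787 ms


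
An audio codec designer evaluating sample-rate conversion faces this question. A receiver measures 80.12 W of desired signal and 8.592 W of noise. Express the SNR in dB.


SNR in decibels:
SNR = 10 * log10(Ps / Pn)
    = 10 * log10(80.12 / 8.592)
    = 10 * log10(9.325)
    = 10 * 0.9696
    = 9.7 dB

9.7 dB


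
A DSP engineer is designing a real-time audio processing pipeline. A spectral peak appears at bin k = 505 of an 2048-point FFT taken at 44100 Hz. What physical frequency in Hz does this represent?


Frequency of DFT bin k:
f_k = k * fs / N
    = 505 * 44100 / 2048
    = 22270500 / 2048
    = 10874.268 Hz

10874.268 Hz


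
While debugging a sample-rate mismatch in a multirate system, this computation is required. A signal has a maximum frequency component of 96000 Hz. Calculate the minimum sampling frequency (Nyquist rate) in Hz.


The Nyquist rate is twice the maximum frequency component.
fs_min = 2 * fmax
      = 2 * 96000
      = 192000 Hz

192000


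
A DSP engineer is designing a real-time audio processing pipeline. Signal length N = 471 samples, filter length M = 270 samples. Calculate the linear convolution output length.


Linear convolution output length:
L = N + M - 1
  = 471 + 270 - 1
  = 740 samples

740


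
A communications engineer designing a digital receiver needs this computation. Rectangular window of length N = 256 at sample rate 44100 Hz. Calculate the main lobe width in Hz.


Main lobe width for a rectangular window:
Width = 2 * fs / N
      = 2 * 44100 / 256
      = 88200 / 256
      = 344.531 Hz

344.531 Hz


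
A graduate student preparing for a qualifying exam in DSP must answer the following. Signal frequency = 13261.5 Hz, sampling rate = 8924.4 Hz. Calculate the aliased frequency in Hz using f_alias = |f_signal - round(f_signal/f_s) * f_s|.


Compute the nearest integer multiple of fs to the signal:
n = round(13261.5 / 8924.4) = 1
f_alias = |13261.5 - 1 * 8924.4|
        = |13261.5 - 8924.4|
        = 4337.1 Hz

4337.1


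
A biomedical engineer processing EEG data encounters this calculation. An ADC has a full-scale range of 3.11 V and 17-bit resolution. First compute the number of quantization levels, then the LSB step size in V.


Step 1 — number of quantization levels:
L = 2^N = 2^17 = 131072

Step 2 — LSB step size:
delta = Vfs / L
      = 3.11 / 131072
      = 2.373e-05 V

Levels = 131072; step size = 2.373e-05 V


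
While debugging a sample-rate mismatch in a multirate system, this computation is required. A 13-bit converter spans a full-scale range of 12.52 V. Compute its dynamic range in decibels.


Dynamic range from full-scale to LSB:
V_min = V_max / 2^bits = 12.52 / 2^13
DR = 20 * log10(V_max / V_min)
   = 20 * log10(2^13)
   = 20 * 13 * log10(2)
   = 78.27 dB

78.27 dB


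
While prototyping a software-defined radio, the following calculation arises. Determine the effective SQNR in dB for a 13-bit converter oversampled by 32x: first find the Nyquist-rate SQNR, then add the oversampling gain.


Step 1 — baseline SQNR at Nyquist:
SQNR_base = 6.02*N + 1.76
          = 6.02*13 + 1.76
          = 80.02 dB

Step 2 — oversampling processing gain:
G = 10*log10(OSR) = 10*log10(32) = 15.05 dB

Step 3 — total:
SQNR_total = 80.02 + 15.05 = 95.07 dB

Base SQNR = 80.02 dB; oversampled SQNR = 95.07 dB


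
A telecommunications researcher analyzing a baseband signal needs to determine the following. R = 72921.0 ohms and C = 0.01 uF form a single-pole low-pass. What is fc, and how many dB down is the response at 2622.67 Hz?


Step 1 — cutoff frequency:
fc = 1 / (2*pi*R*C)
C = 0.01 uF = 1e-08 F
fc = 1 / (2*pi*72921.0*1e-08)
   = 218.257 Hz

Step 2 — magnitude at f = 2622.67 Hz:
|H(f)| = 1 / sqrt(1 + (f/fc)^2)
f/fc = 2622.67 / 218.257 = 12.01643
|H| = 1 / sqrt(1 + 144.39459) = 0.0829327
|H|_dB = 20*log10(0.0829327) = -21.63 dB

fc = 218.257 Hz; |H(2622.67 Hz)| = -21.63 dB


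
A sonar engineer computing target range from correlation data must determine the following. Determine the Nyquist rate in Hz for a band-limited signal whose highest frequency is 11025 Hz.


The Nyquist rate is twice the maximum frequency component.
fs_min = 2 * fmax
      = 2 * 11025
      = 22050 Hz

22050


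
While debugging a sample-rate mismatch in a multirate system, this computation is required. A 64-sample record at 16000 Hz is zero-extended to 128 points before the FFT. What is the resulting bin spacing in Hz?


Frequency resolution after zero-padding:
N_padded = 64 * 2 = 128
df = fs / N_padded
   = 16000 / 128
   = 125.0 Hz

125.0 Hz


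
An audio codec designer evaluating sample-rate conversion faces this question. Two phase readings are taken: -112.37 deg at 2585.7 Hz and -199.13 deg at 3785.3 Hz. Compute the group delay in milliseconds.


Group delay from phase difference:
tau = -d(phi)/d(omega)
d(phi) = -86.76 deg = -1.514248 rad
d(omega) = 2*pi*(3785.3 - 2585.7) = 7537.3091 rad/s
tau = -(-1.514248) / 7537.3091
    = 0.2009 ms

0.2009 ms


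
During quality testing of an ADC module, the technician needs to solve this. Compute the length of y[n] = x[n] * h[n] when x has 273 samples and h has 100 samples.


Linear convolution output length:
L = N + M - 1
  = 273 + 100 - 1
  = 372 samples

372


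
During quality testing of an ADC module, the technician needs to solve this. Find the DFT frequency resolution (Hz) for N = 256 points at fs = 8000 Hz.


DFT frequency resolution:
df = fs / N
   = 8000 / 256
   = 31.25 Hz

31.25 Hz


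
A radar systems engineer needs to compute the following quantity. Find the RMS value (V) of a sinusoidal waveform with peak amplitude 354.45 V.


RMS voltage for a sinusoidal waveform:
V_rms = V_peak / sqrt(2)
      = 354.45 / 1.414214
      = 250.634 V

250.634 V


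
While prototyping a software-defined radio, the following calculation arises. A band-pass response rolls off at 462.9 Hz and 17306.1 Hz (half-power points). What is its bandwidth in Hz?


Bandwidth is the difference of -3dB frequencies:
BW = f_high - f_low
   = 17306.1 - 462.9
   = 16843.2 Hz

16843.2 Hz


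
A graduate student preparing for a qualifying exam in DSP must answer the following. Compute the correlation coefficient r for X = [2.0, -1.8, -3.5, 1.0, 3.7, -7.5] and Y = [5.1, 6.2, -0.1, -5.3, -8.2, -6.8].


Pearson correlation coefficient (population):
r = cov(X,Y) / (std(X) * std(Y))
Mean X = -1.0167, Mean Y = -1.5167
Cov(X,Y) = 0.916389
Std(X) = 3.746739, Std(Y) = 5.660217
r = 0.0432

0.0432


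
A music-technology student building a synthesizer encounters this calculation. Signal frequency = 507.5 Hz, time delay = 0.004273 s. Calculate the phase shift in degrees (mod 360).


Phase shift from frequency and time delay:
phi = 360 * f * t_delay
    = 360 * 507.5 * 0.004273
    = 780.68 degrees
    mod 360 = 60.68 degrees

60.68 degrees


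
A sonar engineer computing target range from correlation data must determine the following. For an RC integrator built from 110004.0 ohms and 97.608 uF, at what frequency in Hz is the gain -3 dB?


Cutoff frequency of a first-order RC filter:
fc = 1 / (2 * pi * R * C)
C = 97.608 uF = 9.7608e-05 F
fc = 1 / (2 * pi * 110004.0 * 9.7608e-05)
   = 1 / 67.464259817556
   = 0.014823 Hz

0.014823 Hz


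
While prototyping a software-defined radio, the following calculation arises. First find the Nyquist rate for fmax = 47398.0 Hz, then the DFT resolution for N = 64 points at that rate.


Step 1 — Nyquist sampling rate:
fs = 2 * fmax = 2 * 47398.0 = 94796.0 Hz

Step 2 — DFT bin spacing:
df = fs / N = 94796.0 / 64 = 1481.1875 Hz

1481.1875 Hz


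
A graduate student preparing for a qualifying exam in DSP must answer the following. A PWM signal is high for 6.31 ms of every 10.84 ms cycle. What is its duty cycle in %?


Duty cycle as a percentage:
DC = (t_on / T) * 100
   = (6.31 / 10.84) * 100
   = 0.582103 * 100
   = 58.21 %

58.21 %


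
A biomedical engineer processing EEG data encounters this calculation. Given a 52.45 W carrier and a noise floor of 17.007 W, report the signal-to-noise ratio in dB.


SNR in decibels:
SNR = 10 * log10(Ps / Pn)
    = 10 * log10(52.45 / 17.007)
    = 10 * log10(3.084)
    = 10 * 0.4891
    = 4.89 dB

4.89 dB


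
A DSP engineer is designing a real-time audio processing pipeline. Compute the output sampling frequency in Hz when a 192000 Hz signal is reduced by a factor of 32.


Decimation reduces the sample rate:
fs_out = fs_in / M
       = 192000 / 32
       = 6000.0 Hz

6000.0 Hz


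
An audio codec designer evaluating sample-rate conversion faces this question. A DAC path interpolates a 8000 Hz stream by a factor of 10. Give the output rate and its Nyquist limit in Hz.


Step 1 — output sample rate after interpolation by L:
fs_out = L * fs_in = 10 * 8000 = 80000 Hz

Step 2 — Nyquist frequency of the output stream:
f_Nyq = fs_out / 2 = 80000 / 2 = 40000.0 Hz

fs_out = 80000 Hz; f_Nyquist = 40000.0 Hz


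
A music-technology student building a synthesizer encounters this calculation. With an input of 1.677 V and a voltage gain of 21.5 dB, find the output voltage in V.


Output voltage from dB gain:
V_out = V_in * 10^(gain_dB / 20)
      = 1.677 * 10^(21.5 / 20)
      = 1.677 * 11.885022
      = 19.9312 V

19.9312 V


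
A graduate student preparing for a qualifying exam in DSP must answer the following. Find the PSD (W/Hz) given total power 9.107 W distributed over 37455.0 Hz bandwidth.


Power spectral density:
PSD = P / BW
    = 9.107 / 37455.0
    = 0.00024315 W/Hz

0.00024315 W/Hz


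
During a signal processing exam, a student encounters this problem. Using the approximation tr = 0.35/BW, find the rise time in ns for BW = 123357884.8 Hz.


Rise time from bandwidth relationship:
tr = 0.35 / BW
   = 0.35 / 123357884.8
   = 2.837273033e-09 s
   = 2.8373 ns

2.8373 ns


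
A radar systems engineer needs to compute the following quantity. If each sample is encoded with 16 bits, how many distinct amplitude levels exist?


Number of quantization levels = 2^N
= 2^16
= 65536

65536


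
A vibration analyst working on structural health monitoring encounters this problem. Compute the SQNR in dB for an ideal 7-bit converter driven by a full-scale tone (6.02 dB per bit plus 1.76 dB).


Theoretical SNR for a full-scale sinusoid:
SNR = 6.02 * N + 1.76
    = 6.02 * 7 + 1.76
    = 42.14 + 1.76
    = 43.9 dB

43.9 dB


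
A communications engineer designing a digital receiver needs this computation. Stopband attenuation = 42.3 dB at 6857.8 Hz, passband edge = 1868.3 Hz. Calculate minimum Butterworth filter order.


Butterworth filter order formula:
n = log10(10^(A/10) - 1) / (2 * log10(f_stop/f_pass))
10^(42.3/10) - 1 = 16981.4365
f_stop/f_pass = 6857.8 / 1868.3 = 3.6706
n = 3.7451 -> ceil = 4

4


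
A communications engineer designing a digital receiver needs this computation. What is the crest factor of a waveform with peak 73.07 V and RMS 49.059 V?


Crest factor is the ratio of peak to RMS:
CF = V_peak / V_rms
   = 73.07 / 49.059
   = 1.4894

1.4894


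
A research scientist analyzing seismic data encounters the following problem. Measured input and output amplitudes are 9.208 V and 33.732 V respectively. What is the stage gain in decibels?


Voltage gain in dB:
G = 20 * log10(Vout / Vin)
  = 20 * log10(33.732 / 9.208)
  = 20 * log10(3.663336)
  = 20 * 0.563877
  = 11.28 dB

11.28 dB


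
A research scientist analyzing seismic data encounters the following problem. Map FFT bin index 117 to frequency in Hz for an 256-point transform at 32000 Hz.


Frequency of DFT bin k:
f_k = k * fs / N
    = 117 * 32000 / 256
    = 3744000 / 256
    = 14625.0 Hz

14625.0 Hz


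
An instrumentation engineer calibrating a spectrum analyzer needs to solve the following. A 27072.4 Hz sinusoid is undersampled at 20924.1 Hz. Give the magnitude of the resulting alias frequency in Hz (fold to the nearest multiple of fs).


Compute the nearest integer multiple of fs to the signal:
n = round(27072.4 / 20924.1) = 1
f_alias = |27072.4 - 1 * 20924.1|
        = |27072.4 - 20924.1|
        = 6148.3 Hz

6148.3


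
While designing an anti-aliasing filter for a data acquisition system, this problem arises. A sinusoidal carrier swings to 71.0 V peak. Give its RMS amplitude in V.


RMS voltage for a sinusoidal waveform:
V_rms = V_peak / sqrt(2)
      = 71.0 / 1.414214
      = 50.205 V

50.205 V


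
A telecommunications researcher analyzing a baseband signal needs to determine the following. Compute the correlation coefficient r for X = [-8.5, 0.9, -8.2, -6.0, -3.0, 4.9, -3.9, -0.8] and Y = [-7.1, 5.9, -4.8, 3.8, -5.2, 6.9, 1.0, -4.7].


Pearson correlation coefficient (population):
r = cov(X,Y) / (std(X) * std(Y))
Mean X = -3.075, Mean Y = -0.525
Cov(X,Y) = 14.821875
Std(X) = 4.323121, Std(Y) = 5.222966
r = 0.6564

0.6564


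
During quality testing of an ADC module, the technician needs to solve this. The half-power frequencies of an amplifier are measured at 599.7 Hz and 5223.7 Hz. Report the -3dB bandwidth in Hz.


Bandwidth is the difference of -3dB frequencies:
BW = f_high - f_low
   = 5223.7 - 599.7
   = 4624.0 Hz

4624.0 Hz


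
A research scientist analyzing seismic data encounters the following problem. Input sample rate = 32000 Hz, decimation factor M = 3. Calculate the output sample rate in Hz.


Decimation reduces the sample rate:
fs_out = fs_in / M
       = 32000 / 3
       = 10666.6667 Hz

10666.6667 Hz


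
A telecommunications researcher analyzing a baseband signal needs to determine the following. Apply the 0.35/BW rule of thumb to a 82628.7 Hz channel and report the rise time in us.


Rise time from bandwidth relationship:
tr = 0.35 / BW
   = 0.35 / 82628.7
   = 4.235816369e-06 s
   = 4.2358 us

4.2358 us


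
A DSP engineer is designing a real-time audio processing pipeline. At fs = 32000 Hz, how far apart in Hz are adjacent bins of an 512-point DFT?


DFT frequency resolution:
df = fs / N
   = 32000 / 512
   = 62.5 Hz

62.5 Hz


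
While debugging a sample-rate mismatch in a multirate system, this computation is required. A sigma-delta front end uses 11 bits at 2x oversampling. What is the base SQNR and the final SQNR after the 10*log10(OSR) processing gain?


Step 1 — baseline SQNR at Nyquist:
SQNR_base = 6.02*N + 1.76
          = 6.02*11 + 1.76
          = 67.98 dB

Step 2 — oversampling processing gain:
G = 10*log10(OSR) = 10*log10(2) = 3.01 dB

Step 3 — total:
SQNR_total = 67.98 + 3.01 = 70.99 dB

Base SQNR = 67.98 dB; oversampled SQNR = 70.99 dB


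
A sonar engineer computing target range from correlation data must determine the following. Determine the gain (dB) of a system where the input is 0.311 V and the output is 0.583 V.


Voltage gain in dB:
G = 20 * log10(Vout / Vin)
  = 20 * log10(0.583 / 0.311)
  = 20 * log10(1.874598)
  = 20 * 0.272908
  = 5.46 dB

5.46 dB


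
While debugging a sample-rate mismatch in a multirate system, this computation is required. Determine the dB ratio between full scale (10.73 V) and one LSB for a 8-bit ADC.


Dynamic range from full-scale to LSB:
V_min = V_max / 2^bits = 10.73 / 2^8
DR = 20 * log10(V_max / V_min)
   = 20 * log10(2^8)
   = 20 * 8 * log10(2)
   = 48.16 dB

48.16 dB


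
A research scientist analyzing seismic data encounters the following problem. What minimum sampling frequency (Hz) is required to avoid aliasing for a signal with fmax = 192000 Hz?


The Nyquist rate is twice the maximum frequency component.
fs_min = 2 * fmax
      = 2 * 192000
      = 384000 Hz

384000


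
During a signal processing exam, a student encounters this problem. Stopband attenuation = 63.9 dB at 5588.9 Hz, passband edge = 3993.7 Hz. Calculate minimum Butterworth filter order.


Butterworth filter order formula:
n = log10(10^(A/10) - 1) / (2 * log10(f_stop/f_pass))
10^(63.9/10) - 1 = 2454707.9157
f_stop/f_pass = 5588.9 / 3993.7 = 1.3994
n = 21.8909 -> ceil = 22

22


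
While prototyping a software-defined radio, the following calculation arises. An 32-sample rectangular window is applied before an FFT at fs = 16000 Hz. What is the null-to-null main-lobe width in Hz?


Main lobe width for a rectangular window:
Width = 2 * fs / N
      = 2 * 16000 / 32
      = 32000 / 32
      = 1000.0 Hz

1000.0 Hz


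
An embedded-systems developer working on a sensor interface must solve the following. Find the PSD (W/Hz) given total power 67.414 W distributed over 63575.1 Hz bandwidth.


Power spectral density:
PSD = P / BW
    = 67.414 / 63575.1
    = 0.00106038 W/Hz

0.00106038 W/Hz


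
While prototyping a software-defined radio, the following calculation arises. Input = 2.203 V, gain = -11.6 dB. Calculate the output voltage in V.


Output voltage from dB gain:
V_out = V_in * 10^(gain_dB / 20)
      = 2.203 * 10^(-11.6 / 20)
      = 2.203 * 0.263027
      = 0.5794 V

0.5794 V


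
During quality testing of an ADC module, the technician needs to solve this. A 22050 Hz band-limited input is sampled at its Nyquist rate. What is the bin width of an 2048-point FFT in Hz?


Step 1 — Nyquist sampling rate:
fs = 2 * fmax = 2 * 22050 = 44100 Hz

Step 2 — DFT bin spacing:
df = fs / N = 44100 / 2048 = 21.5332 Hz

21.5332 Hz


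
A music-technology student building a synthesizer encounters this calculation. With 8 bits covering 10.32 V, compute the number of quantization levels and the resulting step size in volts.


Step 1 — number of quantization levels:
L = 2^N = 2^8 = 256

Step 2 — LSB step size:
delta = Vfs / L
      = 10.32 / 256
      = 0.0403125 V

Levels = 256; step size = 0.0403125 V


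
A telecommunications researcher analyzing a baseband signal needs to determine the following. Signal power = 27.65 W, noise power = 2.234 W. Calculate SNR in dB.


SNR in decibels:
SNR = 10 * log10(Ps / Pn)
    = 10 * log10(27.65 / 2.234)
    = 10 * log10(12.3769)
    = 10 * 1.0926
    = 10.93 dB

10.93 dB


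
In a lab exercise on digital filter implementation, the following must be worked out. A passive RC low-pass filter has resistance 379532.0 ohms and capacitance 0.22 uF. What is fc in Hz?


Cutoff frequency of a first-order RC filter:
fc = 1 / (2 * pi * R * C)
C = 0.22 uF = 2.2e-07 F
fc = 1 / (2 * pi * 379532.0 * 2.2e-07)
   = 1 / 0.52462737492099
   = 1.906115 Hz

1.906115 Hz


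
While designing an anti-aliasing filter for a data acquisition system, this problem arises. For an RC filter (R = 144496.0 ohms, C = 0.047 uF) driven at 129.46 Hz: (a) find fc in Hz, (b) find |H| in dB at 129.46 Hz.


Step 1 — cutoff frequency:
fc = 1 / (2*pi*R*C)
C = 0.047 uF = 4.7e-08 F
fc = 1 / (2*pi*144496.0*4.7e-08)
   = 23.4351 Hz

Step 2 — magnitude at f = 129.46 Hz:
|H(f)| = 1 / sqrt(1 + (f/fc)^2)
f/fc = 129.46 / 23.4351 = 5.524192
|H| = 1 / sqrt(1 + 30.516697) = 0.178127
|H|_dB = 20*log10(0.178127) = -14.99 dB

fc = 23.4351 Hz; |H(129.46 Hz)| = -14.99 dB


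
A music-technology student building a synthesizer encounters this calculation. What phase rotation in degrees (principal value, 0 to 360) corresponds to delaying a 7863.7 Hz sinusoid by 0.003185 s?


Phase shift from frequency and time delay:
phi = 360 * f * t_delay
    = 360 * 7863.7 * 0.003185
    = 9016.52 degrees
    mod 360 = 16.52 degrees

16.52 degrees


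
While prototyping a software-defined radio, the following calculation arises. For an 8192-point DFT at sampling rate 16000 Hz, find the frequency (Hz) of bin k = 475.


Frequency of DFT bin k:
f_k = k * fs / N
    = 475 * 16000 / 8192
    = 7600000 / 8192
    = 927.734 Hz

927.734 Hz


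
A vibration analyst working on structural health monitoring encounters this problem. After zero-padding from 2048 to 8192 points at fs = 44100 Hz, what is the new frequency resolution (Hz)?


Frequency resolution after zero-padding:
N_padded = 2048 * 4 = 8192
df = fs / N_padded
   = 44100 / 8192
   = 5.3833 Hz

5.3833 Hz


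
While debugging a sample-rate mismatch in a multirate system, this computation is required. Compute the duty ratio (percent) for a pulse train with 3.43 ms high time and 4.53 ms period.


Duty cycle as a percentage:
DC = (t_on / T) * 100
   = (3.43 / 4.53) * 100
   = 0.757174 * 100
   = 75.72 %

75.72 %


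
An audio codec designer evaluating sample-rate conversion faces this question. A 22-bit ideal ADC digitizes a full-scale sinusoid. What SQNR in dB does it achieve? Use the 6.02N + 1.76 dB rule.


Theoretical SNR for a full-scale sinusoid:
SNR = 6.02 * N + 1.76
    = 6.02 * 22 + 1.76
    = 132.44 + 1.76
    = 134.2 dB

134.2 dB


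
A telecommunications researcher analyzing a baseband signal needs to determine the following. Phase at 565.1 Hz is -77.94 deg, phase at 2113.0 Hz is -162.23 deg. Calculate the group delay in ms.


Group delay from phase difference:
tau = -d(phi)/d(omega)
d(phi) = -84.29 deg = -1.471138 rad
d(omega) = 2*pi*(2113.0 - 565.1) = 9725.7425 rad/s
tau = -(-1.471138) / 9725.7425
    = 0.1513 ms

0.1513 ms
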